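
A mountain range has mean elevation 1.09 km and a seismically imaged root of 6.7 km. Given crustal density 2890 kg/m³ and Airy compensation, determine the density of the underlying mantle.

3360 kg/m³

Airy balance: ρ_c h = (ρ_m − ρ_c) r → ρ_m = ρ_c (1 + h/r).
ρ_m = 2890 × (1 + 1.09 km/6.7 km) = 3360 kg/m³.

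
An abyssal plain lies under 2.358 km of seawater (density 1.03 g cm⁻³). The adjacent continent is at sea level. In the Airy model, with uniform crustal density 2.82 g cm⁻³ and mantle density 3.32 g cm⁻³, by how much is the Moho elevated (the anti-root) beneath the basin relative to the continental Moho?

Equating mass per unit area of the two columns: replacing crust with seawater at the top is compensated by replacing crust with mantle at the base: d (ρ_c − ρ_w) = a (ρ_m − ρ_c).
a = d (ρ_c − ρ_w)/(ρ_m − ρ_c) = 2.358 km × 1.79/0.5 = 8.44 km.

8.44 km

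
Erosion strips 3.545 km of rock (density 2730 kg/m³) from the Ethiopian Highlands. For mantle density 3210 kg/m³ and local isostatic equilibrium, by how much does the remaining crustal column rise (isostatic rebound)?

Unloading: uplift u = e ρ_c/ρ_m = 3.545 km × 2730/3210 = 3.01 km.

3.01 km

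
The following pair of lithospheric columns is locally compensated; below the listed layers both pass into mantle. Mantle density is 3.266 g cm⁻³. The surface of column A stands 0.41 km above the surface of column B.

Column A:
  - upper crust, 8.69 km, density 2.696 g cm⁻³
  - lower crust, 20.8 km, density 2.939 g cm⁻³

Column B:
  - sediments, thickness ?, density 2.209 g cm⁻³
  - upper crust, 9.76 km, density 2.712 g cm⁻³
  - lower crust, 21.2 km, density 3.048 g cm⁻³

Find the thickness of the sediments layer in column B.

Take the compensation level at the base of the deeper column (depth z_c below the surface of column A) and equate Σ ρ_i t_i down to z_c; mantle fills any gap and the z_c terms cancel.
Column A: 8.69×2.696 + 20.8×2.939 + (z_c − 29.49)×3.266
Column B: 0.41×0 + x×2.209 + 9.76×2.712 + 21.2×3.048 + (z_c − 0.41 − 30.96 − x)×3.266
The z_c×3.266 term appears on both sides and cancels. Collect the known terms of each column as K = Σ(ρt)_known − 3.266 × (depth of known layers): K_A = 84.55944 − 3.266×29.49 = −11.7549; K_B = 91.08672 − 3.266×(0.41 + 30.96) = −11.3677.
Balance: K_A = K_B − x×(3.266 − 2.209), so x = (K_B − K_A)/(3.266 − 2.209) = 0.3872/1.057 = 0.366 km.

0.366 km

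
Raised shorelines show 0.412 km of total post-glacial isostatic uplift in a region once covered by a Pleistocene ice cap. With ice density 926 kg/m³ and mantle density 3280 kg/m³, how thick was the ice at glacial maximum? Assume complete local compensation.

1.46 km

u = t ρ_ice/ρ_m → t = u ρ_m/ρ_ice = 0.412 km × 3280/926 = 1.46 km.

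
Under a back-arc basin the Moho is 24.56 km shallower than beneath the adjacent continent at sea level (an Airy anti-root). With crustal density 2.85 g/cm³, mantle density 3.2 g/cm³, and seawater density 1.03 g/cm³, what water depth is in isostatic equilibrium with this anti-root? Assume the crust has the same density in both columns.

4.72 km

Replacing a thickness d of crust by seawater at the top must be balanced by replacing crust with mantle at the base: d (ρ_c − ρ_w) = a (ρ_m − ρ_c).
d = a (ρ_m − ρ_c)/(ρ_c − ρ_w) = 24.56 km × 0.35/1.82 = 4.72 km.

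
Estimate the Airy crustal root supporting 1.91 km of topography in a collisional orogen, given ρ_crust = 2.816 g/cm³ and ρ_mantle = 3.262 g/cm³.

By Archimedes' principle applied to the lithosphere: the weight of the topography is balanced by the buoyancy of the root, ρ_c h = (ρ_m − ρ_c) r.
r = h · ρ_c / (ρ_m − ρ_c) = 1.91 km × 2.816 / (3.262 − 2.816) = 12.1 km.

12.1 km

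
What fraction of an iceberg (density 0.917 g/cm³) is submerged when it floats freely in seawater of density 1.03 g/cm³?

Submerged fraction = ρ_obj/ρ_fluid = 0.917/1.03 = 0.89.

0.89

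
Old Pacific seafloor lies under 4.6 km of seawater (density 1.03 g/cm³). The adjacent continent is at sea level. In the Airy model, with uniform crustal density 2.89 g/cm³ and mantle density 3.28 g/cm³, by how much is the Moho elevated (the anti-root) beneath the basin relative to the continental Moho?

21.9 km

Balancing pressure at the compensation depth: replacing crust with seawater at the top is compensated by replacing crust with mantle at the base: d (ρ_c − ρ_w) = a (ρ_m − ρ_c).
a = d (ρ_c − ρ_w)/(ρ_m − ρ_c) = 4.6 km × 1.86/0.39 = 21.9 km.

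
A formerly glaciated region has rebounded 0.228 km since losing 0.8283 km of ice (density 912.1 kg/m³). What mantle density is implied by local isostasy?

3310 kg/m³

ρ_m = ρ_ice t / u = 912.1 × 0.8283 km/0.228 km = 3310 kg/m³.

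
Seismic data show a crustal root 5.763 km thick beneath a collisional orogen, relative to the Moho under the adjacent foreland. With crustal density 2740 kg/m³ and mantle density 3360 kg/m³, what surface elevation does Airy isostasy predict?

By Archimedes' principle applied to the lithosphere: ρ_c h = (ρ_m − ρ_c) r.
h = r (ρ_m − ρ_c) / ρ_c = 5.763 km × (3360 − 2740) / 2740 = 1.3 km.

1.3 km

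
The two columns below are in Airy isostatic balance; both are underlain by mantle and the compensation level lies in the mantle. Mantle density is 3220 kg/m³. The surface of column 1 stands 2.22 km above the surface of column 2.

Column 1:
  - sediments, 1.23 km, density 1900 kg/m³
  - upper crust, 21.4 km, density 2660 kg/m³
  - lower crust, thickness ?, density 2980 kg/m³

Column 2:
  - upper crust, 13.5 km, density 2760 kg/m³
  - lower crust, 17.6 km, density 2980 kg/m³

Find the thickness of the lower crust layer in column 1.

Take the compensation level at the base of the deeper column (depth z_c below the surface of column 1) and equate Σ ρ_i t_i down to z_c; mantle fills any gap and the z_c terms cancel.
Column 1: 1.23×1900 + 21.4×2660 + x×2980 + (z_c − 22.63 − x)×3220
Column 2: 2.22×0 + 13.5×2760 + 17.6×2980 + (z_c − 2.22 − 31.1)×3220
The z_c×3220 term appears on both sides and cancels. Collect the known terms of each column as K = Σ(ρt)_known − 3220 × (depth of known layers): K_1 = 59261 − 3220×22.63 = −13607.6; K_2 = 89708 − 3220×(2.22 + 31.1) = −17582.4.
Balance: K_1 − x×(3220 − 2980) = K_2, so x = (K_1 − K_2)/(3220 − 2980) = 3974.8/240 = 16.6 km.

16.6 km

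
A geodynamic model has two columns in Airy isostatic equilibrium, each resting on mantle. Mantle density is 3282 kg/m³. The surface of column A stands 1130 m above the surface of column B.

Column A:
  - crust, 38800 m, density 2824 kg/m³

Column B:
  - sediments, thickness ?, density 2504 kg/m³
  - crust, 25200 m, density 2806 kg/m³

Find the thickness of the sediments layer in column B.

2660 m

Take the compensation level at the base of the deeper column (depth z_c below the surface of column A) and equate Σ ρ_i t_i down to z_c; mantle fills any gap and the z_c terms cancel.
Column A: 38800×2824 + (z_c − 38800)×3282
Column B: 1130×0 + x×2504 + 25200×2806 + (z_c − 1130 − 25200 − x)×3282
The z_c×3282 term appears on both sides and cancels. Collect the known terms of each column as K = Σ(ρt)_known − 3282 × (depth of known layers): K_A = 109571200 − 3282×38800 = −17770400; K_B = 70711200 − 3282×(1130 + 25200) = −15703860.
Balance: K_A = K_B − x×(3282 − 2504), so x = (K_B − K_A)/(3282 − 2504) = 2066540/778 = 2660 m.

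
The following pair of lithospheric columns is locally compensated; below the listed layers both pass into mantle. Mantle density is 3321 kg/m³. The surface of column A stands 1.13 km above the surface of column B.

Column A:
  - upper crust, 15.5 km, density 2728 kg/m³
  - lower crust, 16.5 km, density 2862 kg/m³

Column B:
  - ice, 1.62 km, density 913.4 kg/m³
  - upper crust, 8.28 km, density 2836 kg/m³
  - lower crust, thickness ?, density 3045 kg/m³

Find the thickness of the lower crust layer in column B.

Take the compensation level at the base of the deeper column (depth z_c below the surface of column A) and equate Σ ρ_i t_i down to z_c; mantle fills any gap and the z_c terms cancel.
Column A: 15.5×2728 + 16.5×2862 + (z_c − 32)×3321
Column B: 1.13×0 + 1.62×913.4 + 8.28×2836 + x×3045 + (z_c − 1.13 − 9.9 − x)×3321
The z_c×3321 term appears on both sides and cancels. Collect the known terms of each column as K = Σ(ρt)_known − 3321 × (depth of known layers): K_A = 89507 − 3321×32 = −16765; K_B = 24961.788 − 3321×(1.13 + 9.9) = −11668.842.
Balance: K_A = K_B − x×(3321 − 3045), so x = (K_B − K_A)/(3321 − 3045) = 5096.16/276 = 18.5 km.

18.5 km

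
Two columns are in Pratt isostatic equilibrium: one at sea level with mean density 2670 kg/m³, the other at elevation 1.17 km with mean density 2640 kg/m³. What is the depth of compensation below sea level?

103 km

ρ_ref D = ρ (D + h) → D (ρ_ref − ρ) = ρ h.
D = ρ h/(ρ_ref − ρ) = 2640 × 1.17 km/(2670 − 2640) = 103 km.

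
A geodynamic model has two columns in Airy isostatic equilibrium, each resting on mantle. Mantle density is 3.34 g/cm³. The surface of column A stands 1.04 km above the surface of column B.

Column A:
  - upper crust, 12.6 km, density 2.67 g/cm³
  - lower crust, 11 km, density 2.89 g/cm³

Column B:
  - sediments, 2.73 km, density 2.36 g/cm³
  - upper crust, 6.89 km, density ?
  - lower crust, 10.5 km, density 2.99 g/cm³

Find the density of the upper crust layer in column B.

2.82 g/cm³

Take the compensation level at the base of the deeper column (depth z_c below the surface of column A) and equate Σ ρ_i t_i down to z_c; mantle fills any gap and the z_c terms cancel.
Column A: 12.6×2.67 + 11×2.89 + (z_c − 23.6)×3.34
Column B: 1.04×0 + 2.73×2.36 + 6.89×ρ + 10.5×2.99 + (z_c − 1.04 − 20.12)×3.34
The z_c×3.34 term appears on both sides and cancels. Collect the known terms of each column as K = Σ(ρt)_known − 3.34 × (depth of known layers): K_A = 65.432 − 3.34×23.6 = −13.392; K_B = 37.8378 − 3.34×(1.04 + 20.12) = −32.8366.
Balance: K_A = K_B + 6.89×ρ, so ρ = (K_A − K_B)/6.89 = 19.4446/6.89 = 2.82 g/cm³.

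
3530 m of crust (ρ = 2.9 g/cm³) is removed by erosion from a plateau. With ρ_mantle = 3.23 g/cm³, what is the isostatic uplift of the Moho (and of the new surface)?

Unloading: uplift u = e ρ_c/ρ_m = 3530 m × 2.9/3.23 = 3170 m.

3170 m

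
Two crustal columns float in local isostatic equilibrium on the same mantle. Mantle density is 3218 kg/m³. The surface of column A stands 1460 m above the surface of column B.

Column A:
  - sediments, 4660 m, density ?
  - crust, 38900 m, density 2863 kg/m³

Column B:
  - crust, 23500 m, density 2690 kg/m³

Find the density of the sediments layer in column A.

Take the compensation level at the base of the deeper column (depth z_c below the surface of column A) and equate Σ ρ_i t_i down to z_c; mantle fills any gap and the z_c terms cancel.
Column A: 4660×ρ + 38900×2863 + (z_c − 43560)×3218
Column B: 1460×0 + 23500×2690 + (z_c − 1460 − 23500)×3218
The z_c×3218 term appears on both sides and cancels. Collect the known terms of each column as K = Σ(ρt)_known − 3218 × (depth of known layers): K_A = 111370700 − 3218×43560 = −28805380; K_B = 63215000 − 3218×(1460 + 23500) = −17106280.
Balance: K_A + 4660×ρ = K_B, so ρ = (K_B − K_A)/4660 = 11699100/4660 = 2510 kg/m³.

2510 kg/m³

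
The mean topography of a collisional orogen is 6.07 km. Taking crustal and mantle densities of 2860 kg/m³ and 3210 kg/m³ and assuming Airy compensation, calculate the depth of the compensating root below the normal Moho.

Balancing pressure at the compensation depth: the weight of the topography is balanced by the buoyancy of the root, ρ_c h = (ρ_m − ρ_c) r.
r = h · ρ_c / (ρ_m − ρ_c) = 6.07 km × 2860 / (3210 − 2860) = 49.6 km.

49.6 km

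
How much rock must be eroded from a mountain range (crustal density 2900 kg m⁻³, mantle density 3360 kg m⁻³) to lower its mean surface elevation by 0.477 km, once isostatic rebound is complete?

Net drop Δ = e − u = e − e ρ_c/ρ_m = e (ρ_m − ρ_c)/ρ_m.
e = Δ ρ_m/(ρ_m − ρ_c) = 0.477 km × 3360/460 = 3.48 km.

3.48 km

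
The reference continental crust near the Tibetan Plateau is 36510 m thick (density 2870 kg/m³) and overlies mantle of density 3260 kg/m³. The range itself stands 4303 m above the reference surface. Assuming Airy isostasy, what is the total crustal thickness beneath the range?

Root depth r = h ρ_c / (ρ_m − ρ_c) = 4303 m × 2870 / 390 = 31670 m.
Total thickness = T + h + r = 36510 m + 4303 m + 31670 m = 72500 m.

72500 m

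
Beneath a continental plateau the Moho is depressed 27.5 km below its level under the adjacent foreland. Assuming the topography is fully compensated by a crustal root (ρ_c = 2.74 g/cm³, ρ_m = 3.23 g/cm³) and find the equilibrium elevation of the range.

4.92 km

Isostatic balance requires: ρ_c h = (ρ_m − ρ_c) r.
h = r (ρ_m − ρ_c) / ρ_c = 27.5 km × (3.23 − 2.74) / 2.74 = 4.92 km.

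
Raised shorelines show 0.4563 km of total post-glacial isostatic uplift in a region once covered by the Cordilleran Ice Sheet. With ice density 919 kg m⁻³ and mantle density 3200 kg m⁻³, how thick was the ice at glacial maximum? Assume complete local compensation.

1.59 km

u = t ρ_ice/ρ_m → t = u ρ_m/ρ_ice = 0.4563 km × 3200/919 = 1.59 km.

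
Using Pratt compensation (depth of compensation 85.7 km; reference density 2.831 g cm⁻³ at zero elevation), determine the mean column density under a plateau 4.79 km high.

2.68 g cm⁻³

Pratt balance: ρ_ref D = ρ (D + h).
ρ = ρ_ref D/(D + h) = 2.831 × 85.7 km/(85.7 km + 4.79 km) = 2.68 g cm⁻³.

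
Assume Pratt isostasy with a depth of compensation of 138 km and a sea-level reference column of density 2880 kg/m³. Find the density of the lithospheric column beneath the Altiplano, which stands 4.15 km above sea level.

2800 kg/m³

Pratt balance: ρ_ref D = ρ (D + h).
ρ = ρ_ref D/(D + h) = 2880 × 138 km/(138 km + 4.15 km) = 2800 kg/m³.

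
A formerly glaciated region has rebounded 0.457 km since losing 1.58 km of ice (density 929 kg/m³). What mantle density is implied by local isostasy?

ρ_m = ρ_ice t / u = 929 × 1.58 km/0.457 km = 3210 kg/m³.

3210 kg/m³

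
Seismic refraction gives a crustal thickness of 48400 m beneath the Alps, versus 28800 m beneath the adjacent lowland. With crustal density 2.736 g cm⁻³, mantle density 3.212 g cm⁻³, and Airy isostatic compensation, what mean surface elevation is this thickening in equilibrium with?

2900 m

Excess crust Δ = 48400 m − 28800 m = 19600 m, split between elevation h and root r with h + r = Δ.
Airy balance ρ_c h = (ρ_m − ρ_c) r gives r = h ρ_c/(ρ_m − ρ_c), so h (1 + ρ_c/(ρ_m − ρ_c)) = Δ, i.e. h = Δ (ρ_m − ρ_c)/ρ_m.
h = 19600 m × 0.476/3.212 = 2900 m.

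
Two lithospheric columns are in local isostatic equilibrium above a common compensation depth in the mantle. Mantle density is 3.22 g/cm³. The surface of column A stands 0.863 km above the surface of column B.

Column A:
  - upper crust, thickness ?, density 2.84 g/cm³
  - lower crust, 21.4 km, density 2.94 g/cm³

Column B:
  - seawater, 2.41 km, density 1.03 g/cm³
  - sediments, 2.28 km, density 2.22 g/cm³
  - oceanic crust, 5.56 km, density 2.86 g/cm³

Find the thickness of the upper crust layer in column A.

16.7 km

Take the compensation level at the base of the deeper column (depth z_c below the surface of column A) and equate Σ ρ_i t_i down to z_c; mantle fills any gap and the z_c terms cancel.
Column A: x×2.84 + 21.4×2.94 + (z_c − 21.4 − x)×3.22
Column B: 0.863×0 + 2.41×1.03 + 2.28×2.22 + 5.56×2.86 + (z_c − 0.863 − 10.25)×3.22
The z_c×3.22 term appears on both sides and cancels. Collect the known terms of each column as K = Σ(ρt)_known − 3.22 × (depth of known layers): K_A = 62.916 − 3.22×21.4 = −5.992; K_B = 23.4455 − 3.22×(0.863 + 10.25) = −12.33836.
Balance: K_A − x×(3.22 − 2.84) = K_B, so x = (K_A − K_B)/(3.22 − 2.84) = 6.34636/0.38 = 16.7 km.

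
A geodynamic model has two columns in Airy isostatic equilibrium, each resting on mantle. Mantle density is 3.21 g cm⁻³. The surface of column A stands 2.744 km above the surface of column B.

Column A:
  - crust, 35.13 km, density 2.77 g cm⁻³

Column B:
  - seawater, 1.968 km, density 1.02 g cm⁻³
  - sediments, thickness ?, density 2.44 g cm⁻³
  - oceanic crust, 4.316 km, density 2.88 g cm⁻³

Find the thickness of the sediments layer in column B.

Take the compensation level at the base of the deeper column (depth z_c below the surface of column A) and equate Σ ρ_i t_i down to z_c; mantle fills any gap and the z_c terms cancel.
Column A: 35.13×2.77 + (z_c − 35.13)×3.21
Column B: 2.744×0 + 1.968×1.02 + x×2.44 + 4.316×2.88 + (z_c − 2.744 − 6.284 − x)×3.21
The z_c×3.21 term appears on both sides and cancels. Collect the known terms of each column as K = Σ(ρt)_known − 3.21 × (depth of known layers): K_A = 97.3101 − 3.21×35.13 = −15.4572; K_B = 14.43744 − 3.21×(2.744 + 6.284) = −14.54244.
Balance: K_A = K_B − x×(3.21 − 2.44), so x = (K_B − K_A)/(3.21 − 2.44) = 0.91476/0.77 = 1.19 km.

1.19 km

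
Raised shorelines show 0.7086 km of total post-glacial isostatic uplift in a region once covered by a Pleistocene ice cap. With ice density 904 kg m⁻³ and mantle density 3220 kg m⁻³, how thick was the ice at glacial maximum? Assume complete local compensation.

u = t ρ_ice/ρ_m → t = u ρ_m/ρ_ice = 0.7086 km × 3220/904 = 2.52 km.

2.52 km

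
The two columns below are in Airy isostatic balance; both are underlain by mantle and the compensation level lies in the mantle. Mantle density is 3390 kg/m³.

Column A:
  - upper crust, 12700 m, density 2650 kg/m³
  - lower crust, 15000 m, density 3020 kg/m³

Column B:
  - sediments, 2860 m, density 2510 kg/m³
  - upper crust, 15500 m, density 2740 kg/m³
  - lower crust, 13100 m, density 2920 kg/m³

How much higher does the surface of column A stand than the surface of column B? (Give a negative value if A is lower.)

−1120 m

For any compensation level in the mantle, the mantle terms cancel and isostasy reduces to e = (Σt_A − Σt_B) − (Σ(ρt)_A − Σ(ρt)_B) / ρ_m.
Σt_A = 27700 m; Σt_B = 31460 m; Σ(ρt)_A = 78955000; Σ(ρt)_B = 87900600 (in m·kg/m³).
e = (27700 − 31460) − (78955000 − 87900600) / 3390 = −1120 m.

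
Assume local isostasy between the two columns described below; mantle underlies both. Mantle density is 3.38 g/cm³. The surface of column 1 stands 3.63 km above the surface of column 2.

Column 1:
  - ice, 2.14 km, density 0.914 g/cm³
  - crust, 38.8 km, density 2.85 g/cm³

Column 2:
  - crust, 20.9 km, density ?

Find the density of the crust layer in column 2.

2.73 g/cm³

Take the compensation level at the base of the deeper column (depth z_c below the surface of column 1) and equate Σ ρ_i t_i down to z_c; mantle fills any gap and the z_c terms cancel.
Column 1: 2.14×0.914 + 38.8×2.85 + (z_c − 40.94)×3.38
Column 2: 3.63×0 + 20.9×ρ + (z_c − 3.63 − 20.9)×3.38
The z_c×3.38 term appears on both sides and cancels. Collect the known terms of each column as K = Σ(ρt)_known − 3.38 × (depth of known layers): K_1 = 112.53596 − 3.38×40.94 = −25.84124; K_2 = 0 − 3.38×(3.63 + 20.9) = −82.9114.
Balance: K_1 = K_2 + 20.9×ρ, so ρ = (K_1 − K_2)/20.9 = 57.0702/20.9 = 2.73 g/cm³.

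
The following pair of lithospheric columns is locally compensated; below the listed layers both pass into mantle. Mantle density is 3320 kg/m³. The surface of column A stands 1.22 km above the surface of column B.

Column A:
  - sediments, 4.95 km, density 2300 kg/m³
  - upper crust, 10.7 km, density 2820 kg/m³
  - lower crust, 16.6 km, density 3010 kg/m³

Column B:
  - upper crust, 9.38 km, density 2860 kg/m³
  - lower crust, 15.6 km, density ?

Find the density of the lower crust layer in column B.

Take the compensation level at the base of the deeper column (depth z_c below the surface of column A) and equate Σ ρ_i t_i down to z_c; mantle fills any gap and the z_c terms cancel.
Column A: 4.95×2300 + 10.7×2820 + 16.6×3010 + (z_c − 32.25)×3320
Column B: 1.22×0 + 9.38×2860 + 15.6×ρ + (z_c − 1.22 − 24.98)×3320
The z_c×3320 term appears on both sides and cancels. Collect the known terms of each column as K = Σ(ρt)_known − 3320 × (depth of known layers): K_A = 91525 − 3320×32.25 = −15545; K_B = 26826.8 − 3320×(1.22 + 24.98) = −60157.2.
Balance: K_A = K_B + 15.6×ρ, so ρ = (K_A − K_B)/15.6 = 44612.2/15.6 = 2860 kg/m³.

2860 kg/m³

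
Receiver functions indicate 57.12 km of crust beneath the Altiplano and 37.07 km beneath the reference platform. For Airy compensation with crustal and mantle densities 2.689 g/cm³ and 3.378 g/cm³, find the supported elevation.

Excess crust Δ = 57.12 km − 37.07 km = 20.05 km, split between elevation h and root r with h + r = Δ.
Airy balance ρ_c h = (ρ_m − ρ_c) r gives r = h ρ_c/(ρ_m − ρ_c), so h (1 + ρ_c/(ρ_m − ρ_c)) = Δ, i.e. h = Δ (ρ_m − ρ_c)/ρ_m.
h = 20.05 km × 0.689/3.378 = 4.09 km.

4.09 km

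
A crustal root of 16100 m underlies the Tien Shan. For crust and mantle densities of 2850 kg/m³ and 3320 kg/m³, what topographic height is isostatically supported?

Isostatic balance requires: ρ_c h = (ρ_m − ρ_c) r.
h = r (ρ_m − ρ_c) / ρ_c = 16100 m × (3320 − 2850) / 2850 = 2660 m.

2660 m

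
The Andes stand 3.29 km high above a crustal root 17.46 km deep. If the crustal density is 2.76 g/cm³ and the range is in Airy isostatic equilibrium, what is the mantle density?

Airy balance: ρ_c h = (ρ_m − ρ_c) r → ρ_m = ρ_c (1 + h/r).
ρ_m = 2.76 × (1 + 3.29 km/17.46 km) = 3.28 g/cm³.

3.28 g/cm³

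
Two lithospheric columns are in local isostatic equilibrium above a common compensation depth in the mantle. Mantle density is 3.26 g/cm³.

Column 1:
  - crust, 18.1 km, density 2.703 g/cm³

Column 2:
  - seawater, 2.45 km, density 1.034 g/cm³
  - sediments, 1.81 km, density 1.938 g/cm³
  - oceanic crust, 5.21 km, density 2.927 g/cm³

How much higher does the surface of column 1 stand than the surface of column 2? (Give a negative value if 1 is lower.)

0.153 km

For any compensation level in the mantle, the mantle terms cancel and isostasy reduces to e = (Σt_1 − Σt_2) − (Σ(ρt)_1 − Σ(ρt)_2) / ρ_m.
Σt_1 = 18.1 km; Σt_2 = 9.47 km; Σ(ρt)_1 = 48.9243; Σ(ρt)_2 = 21.29075 (in km·g/cm³).
e = (18.1 − 9.47) − (48.9243 − 21.29075) / 3.26 = 0.153 km.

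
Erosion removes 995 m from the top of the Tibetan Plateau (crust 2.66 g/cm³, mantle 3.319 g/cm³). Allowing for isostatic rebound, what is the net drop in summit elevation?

Rebound u = e ρ_c/ρ_m = 995 m × 2.66/3.319 = 797.4 m.
Net surface drop = e − u = 995 m − 797.4 m = e (ρ_m − ρ_c)/ρ_m = 198 m.

198 m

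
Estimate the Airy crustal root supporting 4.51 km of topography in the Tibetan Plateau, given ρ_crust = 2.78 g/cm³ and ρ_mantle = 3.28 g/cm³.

Isostatic balance requires: the weight of the topography is balanced by the buoyancy of the root, ρ_c h = (ρ_m − ρ_c) r.
r = h · ρ_c / (ρ_m − ρ_c) = 4.51 km × 2.78 / (3.28 − 2.78) = 25.1 km.

25.1 km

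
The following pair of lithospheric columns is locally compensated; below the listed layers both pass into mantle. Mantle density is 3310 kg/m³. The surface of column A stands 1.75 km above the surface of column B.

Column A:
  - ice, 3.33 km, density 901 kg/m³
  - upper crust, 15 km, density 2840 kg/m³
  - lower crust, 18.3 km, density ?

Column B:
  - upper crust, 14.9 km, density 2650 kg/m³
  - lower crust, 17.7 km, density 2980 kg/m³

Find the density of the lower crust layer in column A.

Take the compensation level at the base of the deeper column (depth z_c below the surface of column A) and equate Σ ρ_i t_i down to z_c; mantle fills any gap and the z_c terms cancel.
Column A: 3.33×901 + 15×2840 + 18.3×ρ + (z_c − 36.63)×3310
Column B: 1.75×0 + 14.9×2650 + 17.7×2980 + (z_c − 1.75 − 32.6)×3310
The z_c×3310 term appears on both sides and cancels. Collect the known terms of each column as K = Σ(ρt)_known − 3310 × (depth of known layers): K_A = 45600.33 − 3310×36.63 = −75644.97; K_B = 92231 − 3310×(1.75 + 32.6) = −21467.5.
Balance: K_A + 18.3×ρ = K_B, so ρ = (K_B − K_A)/18.3 = 54177.5/18.3 = 2960 kg/m³.

2960 kg/m³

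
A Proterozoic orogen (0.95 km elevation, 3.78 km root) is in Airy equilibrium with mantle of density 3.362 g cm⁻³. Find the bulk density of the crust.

2.69 g cm⁻³

ρ_c h = (ρ_m − ρ_c) r → ρ_c (h + r) = ρ_m r → ρ_c = ρ_m r / (h + r).
ρ_c = 3.362 × 3.78 km / (0.95 km + 3.78 km) = 2.69 g cm⁻³.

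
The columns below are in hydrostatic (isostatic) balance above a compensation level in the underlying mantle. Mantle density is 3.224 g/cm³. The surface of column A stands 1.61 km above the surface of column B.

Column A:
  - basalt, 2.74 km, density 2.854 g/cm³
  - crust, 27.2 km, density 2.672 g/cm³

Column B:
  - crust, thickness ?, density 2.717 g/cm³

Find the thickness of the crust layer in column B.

21.4 km

Take the compensation level at the base of the deeper column (depth z_c below the surface of column A) and equate Σ ρ_i t_i down to z_c; mantle fills any gap and the z_c terms cancel.
Column A: 2.74×2.854 + 27.2×2.672 + (z_c − 29.94)×3.224
Column B: 1.61×0 + x×2.717 + (z_c − 1.61 − 0 − x)×3.224
The z_c×3.224 term appears on both sides and cancels. Collect the known terms of each column as K = Σ(ρt)_known − 3.224 × (depth of known layers): K_A = 80.49836 − 3.224×29.94 = −16.0282; K_B = 0 − 3.224×(1.61 + 0) = −5.19064.
Balance: K_A = K_B − x×(3.224 − 2.717), so x = (K_B − K_A)/(3.224 − 2.717) = 10.8376/0.507 = 21.4 km.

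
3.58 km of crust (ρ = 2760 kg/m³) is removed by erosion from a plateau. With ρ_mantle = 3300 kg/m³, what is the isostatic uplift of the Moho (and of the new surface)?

Unloading: uplift u = e ρ_c/ρ_m = 3.58 km × 2760/3300 = 2.99 km.

2.99 km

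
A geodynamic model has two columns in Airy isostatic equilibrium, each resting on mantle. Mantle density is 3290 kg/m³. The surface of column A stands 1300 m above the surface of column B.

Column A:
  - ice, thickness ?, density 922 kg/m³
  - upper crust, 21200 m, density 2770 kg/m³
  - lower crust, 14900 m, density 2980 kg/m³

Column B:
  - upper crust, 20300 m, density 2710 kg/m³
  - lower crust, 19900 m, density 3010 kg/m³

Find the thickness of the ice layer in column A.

Take the compensation level at the base of the deeper column (depth z_c below the surface of column A) and equate Σ ρ_i t_i down to z_c; mantle fills any gap and the z_c terms cancel.
Column A: x×922 + 21200×2770 + 14900×2980 + (z_c − 36100 − x)×3290
Column B: 1300×0 + 20300×2710 + 19900×3010 + (z_c − 1300 − 40200)×3290
The z_c×3290 term appears on both sides and cancels. Collect the known terms of each column as K = Σ(ρt)_known − 3290 × (depth of known layers): K_A = 103126000 − 3290×36100 = −15643000; K_B = 114912000 − 3290×(1300 + 40200) = −21623000.
Balance: K_A − x×(3290 − 922) = K_B, so x = (K_A − K_B)/(3290 − 922) = 5980000/2368 = 2530 m.

2530 m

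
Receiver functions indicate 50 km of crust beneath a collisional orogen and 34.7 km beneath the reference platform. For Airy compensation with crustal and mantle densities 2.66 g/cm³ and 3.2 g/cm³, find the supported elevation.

Excess crust Δ = 50 km − 34.7 km = 15.3 km, split between elevation h and root r with h + r = Δ.
Airy balance ρ_c h = (ρ_m − ρ_c) r gives r = h ρ_c/(ρ_m − ρ_c), so h (1 + ρ_c/(ρ_m − ρ_c)) = Δ, i.e. h = Δ (ρ_m − ρ_c)/ρ_m.
h = 15.3 km × 0.54/3.2 = 2.58 km.

2.58 km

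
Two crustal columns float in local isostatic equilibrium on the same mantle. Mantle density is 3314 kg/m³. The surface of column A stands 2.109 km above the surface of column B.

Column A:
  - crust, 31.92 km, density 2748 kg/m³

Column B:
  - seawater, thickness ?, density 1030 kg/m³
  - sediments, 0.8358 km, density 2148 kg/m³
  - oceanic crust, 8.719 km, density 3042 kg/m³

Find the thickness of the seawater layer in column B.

Take the compensation level at the base of the deeper column (depth z_c below the surface of column A) and equate Σ ρ_i t_i down to z_c; mantle fills any gap and the z_c terms cancel.
Column A: 31.92×2748 + (z_c − 31.92)×3314
Column B: 2.109×0 + x×1030 + 0.8358×2148 + 8.719×3042 + (z_c − 2.109 − 9.5548 − x)×3314
The z_c×3314 term appears on both sides and cancels. Collect the known terms of each column as K = Σ(ρt)_known − 3314 × (depth of known layers): K_A = 87716.16 − 3314×31.92 = −18066.72; K_B = 28318.4964 − 3314×(2.109 + 9.5548) = −10335.3368.
Balance: K_A = K_B − x×(3314 − 1030), so x = (K_B − K_A)/(3314 − 1030) = 7731.38/2284 = 3.39 km.

3.39 km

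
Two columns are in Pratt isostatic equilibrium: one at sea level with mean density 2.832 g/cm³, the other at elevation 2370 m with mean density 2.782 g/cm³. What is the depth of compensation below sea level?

132000 m

ρ_ref D = ρ (D + h) → D (ρ_ref − ρ) = ρ h.
D = ρ h/(ρ_ref − ρ) = 2.782 × 2370 m/(2.832 − 2.782) = 132000 m.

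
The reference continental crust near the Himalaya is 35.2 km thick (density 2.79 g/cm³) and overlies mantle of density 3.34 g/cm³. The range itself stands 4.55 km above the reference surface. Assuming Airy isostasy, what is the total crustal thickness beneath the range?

62.8 km

Root depth r = h ρ_c / (ρ_m − ρ_c) = 4.55 km × 2.79 / 0.55 = 23.08 km.
Total thickness = T + h + r = 35.2 km + 4.55 km + 23.08 km = 62.8 km.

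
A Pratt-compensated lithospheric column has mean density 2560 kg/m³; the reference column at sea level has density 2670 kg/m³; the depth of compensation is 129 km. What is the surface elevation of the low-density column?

5.54 km

ρ_ref D = ρ (D + h) → h = D (ρ_ref − ρ)/ρ.
h = 129 km × (2670 − 2560)/2560 = 5.54 km.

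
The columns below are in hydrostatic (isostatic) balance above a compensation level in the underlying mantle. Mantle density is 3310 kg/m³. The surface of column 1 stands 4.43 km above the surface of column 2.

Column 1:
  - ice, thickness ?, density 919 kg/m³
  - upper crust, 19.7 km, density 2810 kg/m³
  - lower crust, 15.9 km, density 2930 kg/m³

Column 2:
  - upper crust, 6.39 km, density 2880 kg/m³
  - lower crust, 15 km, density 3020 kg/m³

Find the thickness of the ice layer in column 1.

Take the compensation level at the base of the deeper column (depth z_c below the surface of column 1) and equate Σ ρ_i t_i down to z_c; mantle fills any gap and the z_c terms cancel.
Column 1: x×919 + 19.7×2810 + 15.9×2930 + (z_c − 35.6 − x)×3310
Column 2: 4.43×0 + 6.39×2880 + 15×3020 + (z_c − 4.43 − 21.39)×3310
The z_c×3310 term appears on both sides and cancels. Collect the known terms of each column as K = Σ(ρt)_known − 3310 × (depth of known layers): K_1 = 101944 − 3310×35.6 = −15892; K_2 = 63703.2 − 3310×(4.43 + 21.39) = −21761.
Balance: K_1 − x×(3310 − 919) = K_2, so x = (K_1 − K_2)/(3310 − 919) = 5869/2391 = 2.45 km.

2.45 km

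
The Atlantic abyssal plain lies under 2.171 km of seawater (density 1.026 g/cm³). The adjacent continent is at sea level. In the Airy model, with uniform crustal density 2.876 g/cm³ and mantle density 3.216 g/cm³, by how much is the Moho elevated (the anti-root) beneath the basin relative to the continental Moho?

For local isostatic compensation: replacing crust with seawater at the top is compensated by replacing crust with mantle at the base: d (ρ_c − ρ_w) = a (ρ_m − ρ_c).
a = d (ρ_c − ρ_w)/(ρ_m − ρ_c) = 2.171 km × 1.85/0.34 = 11.8 km.

11.8 km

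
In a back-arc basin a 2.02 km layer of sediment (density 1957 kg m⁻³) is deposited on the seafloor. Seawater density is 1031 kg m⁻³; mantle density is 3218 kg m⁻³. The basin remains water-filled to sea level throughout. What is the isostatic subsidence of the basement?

0.855 km

Submarine loading: the sediment displaces seawater, and the subsidence is in turn flooded, so s (ρ_m − ρ_w) = t (ρ_sed − ρ_w).
s = 2.02 km × (1957 − 1031) / (3218 − 1031) = 0.855 km.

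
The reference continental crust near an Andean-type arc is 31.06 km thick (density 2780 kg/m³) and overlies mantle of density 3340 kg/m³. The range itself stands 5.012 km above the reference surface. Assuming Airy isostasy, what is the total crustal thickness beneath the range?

Root depth r = h ρ_c / (ρ_m − ρ_c) = 5.012 km × 2780 / 560 = 24.88 km.
Total thickness = T + h + r = 31.06 km + 5.012 km + 24.88 km = 61 km.

61 km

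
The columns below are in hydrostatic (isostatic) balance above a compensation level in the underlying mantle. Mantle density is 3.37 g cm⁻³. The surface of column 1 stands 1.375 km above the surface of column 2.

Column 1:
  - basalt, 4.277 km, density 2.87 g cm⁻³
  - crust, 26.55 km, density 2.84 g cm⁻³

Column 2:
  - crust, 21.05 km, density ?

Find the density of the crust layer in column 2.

Take the compensation level at the base of the deeper column (depth z_c below the surface of column 1) and equate Σ ρ_i t_i down to z_c; mantle fills any gap and the z_c terms cancel.
Column 1: 4.277×2.87 + 26.55×2.84 + (z_c − 30.827)×3.37
Column 2: 1.375×0 + 21.05×ρ + (z_c − 1.375 − 21.05)×3.37
The z_c×3.37 term appears on both sides and cancels. Collect the known terms of each column as K = Σ(ρt)_known − 3.37 × (depth of known layers): K_1 = 87.67699 − 3.37×30.827 = −16.21; K_2 = 0 − 3.37×(1.375 + 21.05) = −75.57225.
Balance: K_1 = K_2 + 21.05×ρ, so ρ = (K_1 − K_2)/21.05 = 59.3622/21.05 = 2.82 g cm⁻³.

2.82 g cm⁻³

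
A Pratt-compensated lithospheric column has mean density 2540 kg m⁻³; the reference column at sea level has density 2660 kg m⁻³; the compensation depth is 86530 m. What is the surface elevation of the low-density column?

4090 m

ρ_ref D = ρ (D + h) → h = D (ρ_ref − ρ)/ρ.
h = 86530 m × (2660 − 2540)/2540 = 4090 m.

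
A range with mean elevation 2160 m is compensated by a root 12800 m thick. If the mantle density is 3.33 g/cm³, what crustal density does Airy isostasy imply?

2.85 g/cm³

ρ_c h = (ρ_m − ρ_c) r → ρ_c (h + r) = ρ_m r → ρ_c = ρ_m r / (h + r).
ρ_c = 3.33 × 12800 m / (2160 m + 12800 m) = 2.85 g/cm³.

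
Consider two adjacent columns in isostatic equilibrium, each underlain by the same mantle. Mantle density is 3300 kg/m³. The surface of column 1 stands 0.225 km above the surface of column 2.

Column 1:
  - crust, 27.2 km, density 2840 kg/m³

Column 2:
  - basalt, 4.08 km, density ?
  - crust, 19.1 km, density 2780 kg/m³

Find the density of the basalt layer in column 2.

Take the compensation level at the base of the deeper column (depth z_c below the surface of column 1) and equate Σ ρ_i t_i down to z_c; mantle fills any gap and the z_c terms cancel.
Column 1: 27.2×2840 + (z_c − 27.2)×3300
Column 2: 0.225×0 + 4.08×ρ + 19.1×2780 + (z_c − 0.225 − 23.18)×3300
The z_c×3300 term appears on both sides and cancels. Collect the known terms of each column as K = Σ(ρt)_known − 3300 × (depth of known layers): K_1 = 77248 − 3300×27.2 = −12512; K_2 = 53098 − 3300×(0.225 + 23.18) = −24138.5.
Balance: K_1 = K_2 + 4.08×ρ, so ρ = (K_1 − K_2)/4.08 = 11626.5/4.08 = 2850 kg/m³.

2850 kg/m³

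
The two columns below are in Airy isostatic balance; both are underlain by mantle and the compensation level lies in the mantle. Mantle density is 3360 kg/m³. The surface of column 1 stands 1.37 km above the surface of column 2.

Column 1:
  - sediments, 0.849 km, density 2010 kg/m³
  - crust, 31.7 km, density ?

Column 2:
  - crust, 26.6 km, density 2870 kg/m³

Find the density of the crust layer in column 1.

2840 kg/m³

Take the compensation level at the base of the deeper column (depth z_c below the surface of column 1) and equate Σ ρ_i t_i down to z_c; mantle fills any gap and the z_c terms cancel.
Column 1: 0.849×2010 + 31.7×ρ + (z_c − 32.549)×3360
Column 2: 1.37×0 + 26.6×2870 + (z_c − 1.37 − 26.6)×3360
The z_c×3360 term appears on both sides and cancels. Collect the known terms of each column as K = Σ(ρt)_known − 3360 × (depth of known layers): K_1 = 1706.49 − 3360×32.549 = −107658.15; K_2 = 76342 − 3360×(1.37 + 26.6) = −17637.2.
Balance: K_1 + 31.7×ρ = K_2, so ρ = (K_2 − K_1)/31.7 = 90020.9/31.7 = 2840 kg/m³.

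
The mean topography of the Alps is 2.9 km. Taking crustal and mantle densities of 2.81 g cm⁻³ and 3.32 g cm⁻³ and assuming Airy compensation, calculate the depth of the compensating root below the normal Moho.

In Airy isostatic equilibrium: the weight of the topography is balanced by the buoyancy of the root, ρ_c h = (ρ_m − ρ_c) r.
r = h · ρ_c / (ρ_m − ρ_c) = 2.9 km × 2.81 / (3.32 − 2.81) = 16 km.

16 km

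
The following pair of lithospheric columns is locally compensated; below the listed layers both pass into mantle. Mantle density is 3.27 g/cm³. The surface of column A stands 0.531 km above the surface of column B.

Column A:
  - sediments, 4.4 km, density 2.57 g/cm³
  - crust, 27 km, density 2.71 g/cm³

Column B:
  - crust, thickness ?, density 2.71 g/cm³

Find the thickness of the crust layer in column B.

29.4 km

Take the compensation level at the base of the deeper column (depth z_c below the surface of column A) and equate Σ ρ_i t_i down to z_c; mantle fills any gap and the z_c terms cancel.
Column A: 4.4×2.57 + 27×2.71 + (z_c − 31.4)×3.27
Column B: 0.531×0 + x×2.71 + (z_c − 0.531 − 0 − x)×3.27
The z_c×3.27 term appears on both sides and cancels. Collect the known terms of each column as K = Σ(ρt)_known − 3.27 × (depth of known layers): K_A = 84.478 − 3.27×31.4 = −18.2; K_B = 0 − 3.27×(0.531 + 0) = −1.73637.
Balance: K_A = K_B − x×(3.27 − 2.71), so x = (K_B − K_A)/(3.27 − 2.71) = 16.4636/0.56 = 29.4 km.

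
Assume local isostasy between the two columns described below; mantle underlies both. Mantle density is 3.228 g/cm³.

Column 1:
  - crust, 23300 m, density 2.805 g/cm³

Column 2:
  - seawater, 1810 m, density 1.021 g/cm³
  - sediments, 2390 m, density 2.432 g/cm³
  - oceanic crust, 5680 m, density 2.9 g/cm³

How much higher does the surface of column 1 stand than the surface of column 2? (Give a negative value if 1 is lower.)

649 m

For any compensation level in the mantle, the mantle terms cancel and isostasy reduces to e = (Σt_1 − Σt_2) − (Σ(ρt)_1 − Σ(ρt)_2) / ρ_m.
Σt_1 = 23300 m; Σt_2 = 9880 m; Σ(ρt)_1 = 65356.5; Σ(ρt)_2 = 24132.49 (in m·g/cm³).
e = (23300 − 9880) − (65356.5 − 24132.49) / 3.228 = 649 m.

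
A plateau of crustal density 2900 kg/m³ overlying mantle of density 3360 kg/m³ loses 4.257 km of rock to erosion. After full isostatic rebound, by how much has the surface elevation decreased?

Rebound u = e ρ_c/ρ_m = 4.257 km × 2900/3360 = 3.674 km.
Net surface drop = e − u = 4.257 km − 3.674 km = e (ρ_m − ρ_c)/ρ_m = 0.583 km.

0.583 km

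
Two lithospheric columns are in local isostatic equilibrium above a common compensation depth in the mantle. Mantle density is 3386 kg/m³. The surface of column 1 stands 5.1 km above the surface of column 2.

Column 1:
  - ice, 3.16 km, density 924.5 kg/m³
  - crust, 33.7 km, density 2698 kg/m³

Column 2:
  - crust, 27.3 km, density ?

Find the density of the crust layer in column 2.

Take the compensation level at the base of the deeper column (depth z_c below the surface of column 1) and equate Σ ρ_i t_i down to z_c; mantle fills any gap and the z_c terms cancel.
Column 1: 3.16×924.5 + 33.7×2698 + (z_c − 36.86)×3386
Column 2: 5.1×0 + 27.3×ρ + (z_c − 5.1 − 27.3)×3386
The z_c×3386 term appears on both sides and cancels. Collect the known terms of each column as K = Σ(ρt)_known − 3386 × (depth of known layers): K_1 = 93844.02 − 3386×36.86 = −30963.94; K_2 = 0 − 3386×(5.1 + 27.3) = −109706.4.
Balance: K_1 = K_2 + 27.3×ρ, so ρ = (K_1 − K_2)/27.3 = 78742.5/27.3 = 2880 kg/m³.

2880 kg/m³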